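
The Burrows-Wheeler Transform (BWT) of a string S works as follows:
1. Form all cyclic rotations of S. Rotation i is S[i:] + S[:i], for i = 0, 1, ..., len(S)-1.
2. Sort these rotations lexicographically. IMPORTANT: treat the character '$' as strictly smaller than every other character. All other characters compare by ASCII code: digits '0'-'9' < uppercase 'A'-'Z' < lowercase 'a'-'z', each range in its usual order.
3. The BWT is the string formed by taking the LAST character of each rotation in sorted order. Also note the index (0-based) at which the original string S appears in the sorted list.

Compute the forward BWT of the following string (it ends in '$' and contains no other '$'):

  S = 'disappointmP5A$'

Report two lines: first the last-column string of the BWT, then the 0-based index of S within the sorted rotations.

All 15 rotations (rotation i = S[i:]+S[:i]):
  rot[0] = disappointmP5A$
  rot[1] = isappointmP5A$d
  rot[2] = sappointmP5A$di
  rot[3] = appointmP5A$dis
  rot[4] = ppointmP5A$disa
  rot[5] = pointmP5A$disap
  rot[6] = ointmP5A$disapp
  rot[7] = intmP5A$disappo
  rot[8] = ntmP5A$disappoi
  rot[9] = tmP5A$disappoin
  rot[10] = mP5A$disappoint
  rot[11] = P5A$disappointm
  rot[12] = 5A$disappointmP
  rot[13] = A$disappointmP5
  rot[14] = $disappointmP5A
Sorted (with $ < everything):
  sorted[0] = $disappointmP5A  (last char: 'A')
  sorted[1] = 5A$disappointmP  (last char: 'P')
  sorted[2] = A$disappointmP5  (last char: '5')
  sorted[3] = P5A$disappointm  (last char: 'm')
  sorted[4] = appointmP5A$dis  (last char: 's')
  sorted[5] = disappointmP5A$  (last char: '$')
  sorted[6] = intmP5A$disappo  (last char: 'o')
  sorted[7] = isappointmP5A$d  (last char: 'd')
  sorted[8] = mP5A$disappoint  (last char: 't')
  sorted[9] = ntmP5A$disappoi  (last char: 'i')
  sorted[10] = ointmP5A$disapp  (last char: 'p')
  sorted[11] = pointmP5A$disap  (last char: 'p')
  sorted[12] = ppointmP5A$disa  (last char: 'a')
  sorted[13] = sappointmP5A$di  (last char: 'i')
  sorted[14] = tmP5A$disappoin  (last char: 'n')
Last column: AP5ms$odtippain
Original string S is at sorted index 5

Answer: AP5ms$odtippain
5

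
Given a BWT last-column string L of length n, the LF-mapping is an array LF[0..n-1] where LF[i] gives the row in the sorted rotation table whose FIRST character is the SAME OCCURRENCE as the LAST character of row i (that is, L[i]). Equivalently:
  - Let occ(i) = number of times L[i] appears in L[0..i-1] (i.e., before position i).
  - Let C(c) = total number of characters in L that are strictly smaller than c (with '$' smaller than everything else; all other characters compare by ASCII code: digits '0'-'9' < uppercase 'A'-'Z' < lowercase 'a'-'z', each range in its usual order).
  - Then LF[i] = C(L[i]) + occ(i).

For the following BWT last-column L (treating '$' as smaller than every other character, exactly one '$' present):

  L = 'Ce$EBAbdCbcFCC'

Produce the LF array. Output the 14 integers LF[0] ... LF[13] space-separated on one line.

Char counts: '$':1, 'A':1, 'B':1, 'C':4, 'E':1, 'F':1, 'b':2, 'c':1, 'd':1, 'e':1
C (first-col start): C('$')=0, C('A')=1, C('B')=2, C('C')=3, C('E')=7, C('F')=8, C('b')=9, C('c')=11, C('d')=12, C('e')=13
L[0]='C': occ=0, LF[0]=C('C')+0=3+0=3
L[1]='e': occ=0, LF[1]=C('e')+0=13+0=13
L[2]='$': occ=0, LF[2]=C('$')+0=0+0=0
L[3]='E': occ=0, LF[3]=C('E')+0=7+0=7
L[4]='B': occ=0, LF[4]=C('B')+0=2+0=2
L[5]='A': occ=0, LF[5]=C('A')+0=1+0=1
L[6]='b': occ=0, LF[6]=C('b')+0=9+0=9
L[7]='d': occ=0, LF[7]=C('d')+0=12+0=12
L[8]='C': occ=1, LF[8]=C('C')+1=3+1=4
L[9]='b': occ=1, LF[9]=C('b')+1=9+1=10
L[10]='c': occ=0, LF[10]=C('c')+0=11+0=11
L[11]='F': occ=0, LF[11]=C('F')+0=8+0=8
L[12]='C': occ=2, LF[12]=C('C')+2=3+2=5
L[13]='C': occ=3, LF[13]=C('C')+3=3+3=6

Answer: 3 13 0 7 2 1 9 12 4 10 11 8 5 6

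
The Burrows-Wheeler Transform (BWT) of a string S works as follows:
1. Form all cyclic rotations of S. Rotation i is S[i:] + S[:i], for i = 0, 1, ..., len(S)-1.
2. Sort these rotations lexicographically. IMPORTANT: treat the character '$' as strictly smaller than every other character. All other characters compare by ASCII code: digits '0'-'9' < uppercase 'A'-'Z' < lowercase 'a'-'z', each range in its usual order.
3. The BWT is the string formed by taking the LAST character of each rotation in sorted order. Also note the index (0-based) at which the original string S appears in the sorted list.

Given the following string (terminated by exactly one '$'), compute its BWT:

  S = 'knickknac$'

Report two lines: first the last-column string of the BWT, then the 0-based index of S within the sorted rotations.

All 10 rotations (rotation i = S[i:]+S[:i]):
  rot[0] = knickknac$
  rot[1] = nickknac$k
  rot[2] = ickknac$kn
  rot[3] = ckknac$kni
  rot[4] = kknac$knic
  rot[5] = knac$knick
  rot[6] = nac$knickk
  rot[7] = ac$knickkn
  rot[8] = c$knickkna
  rot[9] = $knickknac
Sorted (with $ < everything):
  sorted[0] = $knickknac  (last char: 'c')
  sorted[1] = ac$knickkn  (last char: 'n')
  sorted[2] = c$knickkna  (last char: 'a')
  sorted[3] = ckknac$kni  (last char: 'i')
  sorted[4] = ickknac$kn  (last char: 'n')
  sorted[5] = kknac$knic  (last char: 'c')
  sorted[6] = knac$knick  (last char: 'k')
  sorted[7] = knickknac$  (last char: '$')
  sorted[8] = nac$knickk  (last char: 'k')
  sorted[9] = nickknac$k  (last char: 'k')
Last column: cnainck$kk
Original string S is at sorted index 7

Answer: cnainck$kk
7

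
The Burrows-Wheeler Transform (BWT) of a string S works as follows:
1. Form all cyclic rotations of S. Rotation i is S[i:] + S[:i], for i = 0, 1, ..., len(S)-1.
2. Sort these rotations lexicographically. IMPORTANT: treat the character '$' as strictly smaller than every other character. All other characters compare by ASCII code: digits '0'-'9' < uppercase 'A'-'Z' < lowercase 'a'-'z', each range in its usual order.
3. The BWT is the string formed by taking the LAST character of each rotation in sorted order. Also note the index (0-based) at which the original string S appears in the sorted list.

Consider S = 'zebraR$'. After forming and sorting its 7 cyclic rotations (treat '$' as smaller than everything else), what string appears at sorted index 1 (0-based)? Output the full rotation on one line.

Answer: R$zebra

Derivation:
All 7 rotations (rotation i = S[i:]+S[:i]):
  rot[0] = zebraR$
  rot[1] = ebraR$z
  rot[2] = braR$ze
  rot[3] = raR$zeb
  rot[4] = aR$zebr
  rot[5] = R$zebra
  rot[6] = $zebraR
Sorted (with $ < everything):
  sorted[0] = $zebraR
  sorted[1] = R$zebra
  sorted[2] = aR$zebr
  sorted[3] = braR$ze
  sorted[4] = ebraR$z
  sorted[5] = raR$zeb
  sorted[6] = zebraR$
sorted[1] = R$zebra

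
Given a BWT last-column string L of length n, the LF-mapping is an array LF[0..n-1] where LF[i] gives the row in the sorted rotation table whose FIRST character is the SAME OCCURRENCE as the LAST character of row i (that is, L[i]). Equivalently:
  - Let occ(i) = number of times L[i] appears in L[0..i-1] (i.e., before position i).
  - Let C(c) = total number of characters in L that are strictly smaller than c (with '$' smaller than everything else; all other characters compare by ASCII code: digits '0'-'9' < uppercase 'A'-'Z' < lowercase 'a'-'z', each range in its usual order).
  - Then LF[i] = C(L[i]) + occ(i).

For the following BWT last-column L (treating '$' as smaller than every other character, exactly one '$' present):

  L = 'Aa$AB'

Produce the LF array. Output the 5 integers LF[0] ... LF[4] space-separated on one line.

Answer: 1 4 0 2 3

Derivation:
Char counts: '$':1, 'A':2, 'B':1, 'a':1
C (first-col start): C('$')=0, C('A')=1, C('B')=3, C('a')=4
L[0]='A': occ=0, LF[0]=C('A')+0=1+0=1
L[1]='a': occ=0, LF[1]=C('a')+0=4+0=4
L[2]='$': occ=0, LF[2]=C('$')+0=0+0=0
L[3]='A': occ=1, LF[3]=C('A')+1=1+1=2
L[4]='B': occ=0, LF[4]=C('B')+0=3+0=3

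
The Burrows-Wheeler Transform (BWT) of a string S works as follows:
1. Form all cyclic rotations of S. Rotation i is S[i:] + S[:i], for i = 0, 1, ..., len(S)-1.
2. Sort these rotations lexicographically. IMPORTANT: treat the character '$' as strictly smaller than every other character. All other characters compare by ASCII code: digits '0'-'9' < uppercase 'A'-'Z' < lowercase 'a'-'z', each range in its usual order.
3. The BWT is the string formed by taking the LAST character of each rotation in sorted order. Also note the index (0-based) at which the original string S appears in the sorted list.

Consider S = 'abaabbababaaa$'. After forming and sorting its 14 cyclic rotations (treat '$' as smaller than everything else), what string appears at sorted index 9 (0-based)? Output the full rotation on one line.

All 14 rotations (rotation i = S[i:]+S[:i]):
  rot[0] = abaabbababaaa$
  rot[1] = baabbababaaa$a
  rot[2] = aabbababaaa$ab
  rot[3] = abbababaaa$aba
  rot[4] = bbababaaa$abaa
  rot[5] = bababaaa$abaab
  rot[6] = ababaaa$abaabb
  rot[7] = babaaa$abaabba
  rot[8] = abaaa$abaabbab
  rot[9] = baaa$abaabbaba
  rot[10] = aaa$abaabbabab
  rot[11] = aa$abaabbababa
  rot[12] = a$abaabbababaa
  rot[13] = $abaabbababaaa
Sorted (with $ < everything):
  sorted[0] = $abaabbababaaa
  sorted[1] = a$abaabbababaa
  sorted[2] = aa$abaabbababa
  sorted[3] = aaa$abaabbabab
  sorted[4] = aabbababaaa$ab
  sorted[5] = abaaa$abaabbab
  sorted[6] = abaabbababaaa$
  sorted[7] = ababaaa$abaabb
  sorted[8] = abbababaaa$aba
  sorted[9] = baaa$abaabbaba
  sorted[10] = baabbababaaa$a
  sorted[11] = babaaa$abaabba
  sorted[12] = bababaaa$abaab
  sorted[13] = bbababaaa$abaa
sorted[9] = baaa$abaabbaba

Answer: baaa$abaabbaba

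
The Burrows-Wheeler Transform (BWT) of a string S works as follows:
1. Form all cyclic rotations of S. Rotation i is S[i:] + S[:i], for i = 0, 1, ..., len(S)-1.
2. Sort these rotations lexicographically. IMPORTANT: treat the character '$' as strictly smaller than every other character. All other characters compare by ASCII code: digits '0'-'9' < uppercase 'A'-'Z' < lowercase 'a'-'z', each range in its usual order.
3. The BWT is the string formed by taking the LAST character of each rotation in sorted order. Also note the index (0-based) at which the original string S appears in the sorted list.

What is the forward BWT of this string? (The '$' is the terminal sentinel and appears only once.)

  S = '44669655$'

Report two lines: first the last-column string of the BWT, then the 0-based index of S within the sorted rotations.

All 9 rotations (rotation i = S[i:]+S[:i]):
  rot[0] = 44669655$
  rot[1] = 4669655$4
  rot[2] = 669655$44
  rot[3] = 69655$446
  rot[4] = 9655$4466
  rot[5] = 655$44669
  rot[6] = 55$446696
  rot[7] = 5$4466965
  rot[8] = $44669655
Sorted (with $ < everything):
  sorted[0] = $44669655  (last char: '5')
  sorted[1] = 44669655$  (last char: '$')
  sorted[2] = 4669655$4  (last char: '4')
  sorted[3] = 5$4466965  (last char: '5')
  sorted[4] = 55$446696  (last char: '6')
  sorted[5] = 655$44669  (last char: '9')
  sorted[6] = 669655$44  (last char: '4')
  sorted[7] = 69655$446  (last char: '6')
  sorted[8] = 9655$4466  (last char: '6')
Last column: 5$4569466
Original string S is at sorted index 1

Answer: 5$4569466
1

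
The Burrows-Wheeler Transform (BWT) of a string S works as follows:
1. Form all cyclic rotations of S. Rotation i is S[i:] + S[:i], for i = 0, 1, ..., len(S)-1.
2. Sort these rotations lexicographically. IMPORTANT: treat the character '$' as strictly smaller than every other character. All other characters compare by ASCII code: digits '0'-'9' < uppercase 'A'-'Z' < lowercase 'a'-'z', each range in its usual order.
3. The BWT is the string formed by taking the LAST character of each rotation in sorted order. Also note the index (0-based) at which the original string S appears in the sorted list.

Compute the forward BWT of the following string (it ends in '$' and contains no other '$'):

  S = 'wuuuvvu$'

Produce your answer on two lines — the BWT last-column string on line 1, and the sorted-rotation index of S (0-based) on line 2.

Answer: uvwuuvu$
7

Derivation:
All 8 rotations (rotation i = S[i:]+S[:i]):
  rot[0] = wuuuvvu$
  rot[1] = uuuvvu$w
  rot[2] = uuvvu$wu
  rot[3] = uvvu$wuu
  rot[4] = vvu$wuuu
  rot[5] = vu$wuuuv
  rot[6] = u$wuuuvv
  rot[7] = $wuuuvvu
Sorted (with $ < everything):
  sorted[0] = $wuuuvvu  (last char: 'u')
  sorted[1] = u$wuuuvv  (last char: 'v')
  sorted[2] = uuuvvu$w  (last char: 'w')
  sorted[3] = uuvvu$wu  (last char: 'u')
  sorted[4] = uvvu$wuu  (last char: 'u')
  sorted[5] = vu$wuuuv  (last char: 'v')
  sorted[6] = vvu$wuuu  (last char: 'u')
  sorted[7] = wuuuvvu$  (last char: '$')
Last column: uvwuuvu$
Original string S is at sorted index 7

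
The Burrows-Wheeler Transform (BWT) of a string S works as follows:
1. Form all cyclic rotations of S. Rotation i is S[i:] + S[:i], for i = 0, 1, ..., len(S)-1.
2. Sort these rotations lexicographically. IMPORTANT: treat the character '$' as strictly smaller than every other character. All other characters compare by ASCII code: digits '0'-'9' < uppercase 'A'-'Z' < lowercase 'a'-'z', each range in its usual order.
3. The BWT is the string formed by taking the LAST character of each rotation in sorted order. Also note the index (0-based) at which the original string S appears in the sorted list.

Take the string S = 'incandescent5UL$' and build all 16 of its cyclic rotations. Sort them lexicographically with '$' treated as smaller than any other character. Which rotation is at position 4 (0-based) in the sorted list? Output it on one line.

All 16 rotations (rotation i = S[i:]+S[:i]):
  rot[0] = incandescent5UL$
  rot[1] = ncandescent5UL$i
  rot[2] = candescent5UL$in
  rot[3] = andescent5UL$inc
  rot[4] = ndescent5UL$inca
  rot[5] = descent5UL$incan
  rot[6] = escent5UL$incand
  rot[7] = scent5UL$incande
  rot[8] = cent5UL$incandes
  rot[9] = ent5UL$incandesc
  rot[10] = nt5UL$incandesce
  rot[11] = t5UL$incandescen
  rot[12] = 5UL$incandescent
  rot[13] = UL$incandescent5
  rot[14] = L$incandescent5U
  rot[15] = $incandescent5UL
Sorted (with $ < everything):
  sorted[0] = $incandescent5UL
  sorted[1] = 5UL$incandescent
  sorted[2] = L$incandescent5U
  sorted[3] = UL$incandescent5
  sorted[4] = andescent5UL$inc
  sorted[5] = candescent5UL$in
  sorted[6] = cent5UL$incandes
  sorted[7] = descent5UL$incan
  sorted[8] = ent5UL$incandesc
  sorted[9] = escent5UL$incand
  sorted[10] = incandescent5UL$
  sorted[11] = ncandescent5UL$i
  sorted[12] = ndescent5UL$inca
  sorted[13] = nt5UL$incandesce
  sorted[14] = scent5UL$incande
  sorted[15] = t5UL$incandescen
sorted[4] = andescent5UL$inc

Answer: andescent5UL$inc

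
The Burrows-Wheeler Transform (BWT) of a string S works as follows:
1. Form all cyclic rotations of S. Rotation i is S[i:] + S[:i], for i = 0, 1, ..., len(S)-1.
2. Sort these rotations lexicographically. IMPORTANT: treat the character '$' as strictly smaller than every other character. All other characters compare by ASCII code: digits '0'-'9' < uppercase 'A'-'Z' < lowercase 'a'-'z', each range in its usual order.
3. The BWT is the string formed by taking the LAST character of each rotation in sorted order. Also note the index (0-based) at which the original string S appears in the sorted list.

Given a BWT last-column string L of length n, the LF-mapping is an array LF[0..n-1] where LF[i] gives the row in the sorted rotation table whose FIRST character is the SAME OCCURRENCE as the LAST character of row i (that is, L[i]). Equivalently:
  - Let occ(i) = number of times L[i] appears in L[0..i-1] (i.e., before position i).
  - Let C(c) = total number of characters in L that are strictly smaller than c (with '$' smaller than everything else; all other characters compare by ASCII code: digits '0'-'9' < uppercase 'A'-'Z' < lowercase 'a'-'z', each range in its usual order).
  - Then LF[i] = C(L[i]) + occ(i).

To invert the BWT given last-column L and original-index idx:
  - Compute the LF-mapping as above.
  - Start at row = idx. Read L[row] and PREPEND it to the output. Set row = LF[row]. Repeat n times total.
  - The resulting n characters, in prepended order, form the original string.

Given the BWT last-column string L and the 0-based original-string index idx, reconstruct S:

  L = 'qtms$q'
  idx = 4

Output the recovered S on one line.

LF mapping: 2 5 1 4 0 3
Walk LF starting at row 4, prepending L[row]:
  step 1: row=4, L[4]='$', prepend. Next row=LF[4]=0
  step 2: row=0, L[0]='q', prepend. Next row=LF[0]=2
  step 3: row=2, L[2]='m', prepend. Next row=LF[2]=1
  step 4: row=1, L[1]='t', prepend. Next row=LF[1]=5
  step 5: row=5, L[5]='q', prepend. Next row=LF[5]=3
  step 6: row=3, L[3]='s', prepend. Next row=LF[3]=4
Reversed output: sqtmq$

Answer: sqtmq$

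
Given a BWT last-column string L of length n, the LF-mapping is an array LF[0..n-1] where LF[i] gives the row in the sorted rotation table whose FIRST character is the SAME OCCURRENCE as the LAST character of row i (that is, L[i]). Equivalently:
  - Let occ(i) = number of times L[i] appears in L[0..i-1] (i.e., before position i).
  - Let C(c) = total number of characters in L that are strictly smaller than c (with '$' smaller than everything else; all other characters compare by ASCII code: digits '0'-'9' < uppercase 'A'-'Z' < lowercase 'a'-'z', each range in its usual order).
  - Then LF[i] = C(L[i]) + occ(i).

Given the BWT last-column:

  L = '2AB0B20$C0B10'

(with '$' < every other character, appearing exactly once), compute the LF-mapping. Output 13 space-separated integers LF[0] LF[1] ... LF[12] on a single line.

Answer: 6 8 9 1 10 7 2 0 12 3 11 5 4

Derivation:
Char counts: '$':1, '0':4, '1':1, '2':2, 'A':1, 'B':3, 'C':1
C (first-col start): C('$')=0, C('0')=1, C('1')=5, C('2')=6, C('A')=8, C('B')=9, C('C')=12
L[0]='2': occ=0, LF[0]=C('2')+0=6+0=6
L[1]='A': occ=0, LF[1]=C('A')+0=8+0=8
L[2]='B': occ=0, LF[2]=C('B')+0=9+0=9
L[3]='0': occ=0, LF[3]=C('0')+0=1+0=1
L[4]='B': occ=1, LF[4]=C('B')+1=9+1=10
L[5]='2': occ=1, LF[5]=C('2')+1=6+1=7
L[6]='0': occ=1, LF[6]=C('0')+1=1+1=2
L[7]='$': occ=0, LF[7]=C('$')+0=0+0=0
L[8]='C': occ=0, LF[8]=C('C')+0=12+0=12
L[9]='0': occ=2, LF[9]=C('0')+2=1+2=3
L[10]='B': occ=2, LF[10]=C('B')+2=9+2=11
L[11]='1': occ=0, LF[11]=C('1')+0=5+0=5
L[12]='0': occ=3, LF[12]=C('0')+3=1+3=4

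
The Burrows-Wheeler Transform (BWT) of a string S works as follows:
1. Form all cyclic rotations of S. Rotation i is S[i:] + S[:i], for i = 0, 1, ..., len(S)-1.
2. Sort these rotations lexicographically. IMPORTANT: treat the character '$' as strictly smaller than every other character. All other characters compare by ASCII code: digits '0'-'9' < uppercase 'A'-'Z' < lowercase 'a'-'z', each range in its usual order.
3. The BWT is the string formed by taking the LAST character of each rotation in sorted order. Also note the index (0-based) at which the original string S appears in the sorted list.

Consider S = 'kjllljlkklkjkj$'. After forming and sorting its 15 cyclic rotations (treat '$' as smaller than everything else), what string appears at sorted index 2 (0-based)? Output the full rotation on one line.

Answer: jkj$kjllljlkklk

Derivation:
All 15 rotations (rotation i = S[i:]+S[:i]):
  rot[0] = kjllljlkklkjkj$
  rot[1] = jllljlkklkjkj$k
  rot[2] = llljlkklkjkj$kj
  rot[3] = lljlkklkjkj$kjl
  rot[4] = ljlkklkjkj$kjll
  rot[5] = jlkklkjkj$kjlll
  rot[6] = lkklkjkj$kjlllj
  rot[7] = kklkjkj$kjllljl
  rot[8] = klkjkj$kjllljlk
  rot[9] = lkjkj$kjllljlkk
  rot[10] = kjkj$kjllljlkkl
  rot[11] = jkj$kjllljlkklk
  rot[12] = kj$kjllljlkklkj
  rot[13] = j$kjllljlkklkjk
  rot[14] = $kjllljlkklkjkj
Sorted (with $ < everything):
  sorted[0] = $kjllljlkklkjkj
  sorted[1] = j$kjllljlkklkjk
  sorted[2] = jkj$kjllljlkklk
  sorted[3] = jlkklkjkj$kjlll
  sorted[4] = jllljlkklkjkj$k
  sorted[5] = kj$kjllljlkklkj
  sorted[6] = kjkj$kjllljlkkl
  sorted[7] = kjllljlkklkjkj$
  sorted[8] = kklkjkj$kjllljl
  sorted[9] = klkjkj$kjllljlk
  sorted[10] = ljlkklkjkj$kjll
  sorted[11] = lkjkj$kjllljlkk
  sorted[12] = lkklkjkj$kjlllj
  sorted[13] = lljlkklkjkj$kjl
  sorted[14] = llljlkklkjkj$kj
sorted[2] = jkj$kjllljlkklk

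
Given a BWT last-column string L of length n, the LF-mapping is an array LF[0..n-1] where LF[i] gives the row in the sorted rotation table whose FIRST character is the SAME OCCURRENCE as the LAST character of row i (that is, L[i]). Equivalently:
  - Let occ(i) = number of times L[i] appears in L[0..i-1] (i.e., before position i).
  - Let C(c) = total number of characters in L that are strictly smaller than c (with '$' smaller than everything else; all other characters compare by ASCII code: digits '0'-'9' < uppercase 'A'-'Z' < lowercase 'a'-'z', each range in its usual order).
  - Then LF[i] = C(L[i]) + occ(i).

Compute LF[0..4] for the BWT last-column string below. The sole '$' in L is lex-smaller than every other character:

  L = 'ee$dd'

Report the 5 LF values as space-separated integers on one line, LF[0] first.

Answer: 3 4 0 1 2

Derivation:
Char counts: '$':1, 'd':2, 'e':2
C (first-col start): C('$')=0, C('d')=1, C('e')=3
L[0]='e': occ=0, LF[0]=C('e')+0=3+0=3
L[1]='e': occ=1, LF[1]=C('e')+1=3+1=4
L[2]='$': occ=0, LF[2]=C('$')+0=0+0=0
L[3]='d': occ=0, LF[3]=C('d')+0=1+0=1
L[4]='d': occ=1, LF[4]=C('d')+1=1+1=2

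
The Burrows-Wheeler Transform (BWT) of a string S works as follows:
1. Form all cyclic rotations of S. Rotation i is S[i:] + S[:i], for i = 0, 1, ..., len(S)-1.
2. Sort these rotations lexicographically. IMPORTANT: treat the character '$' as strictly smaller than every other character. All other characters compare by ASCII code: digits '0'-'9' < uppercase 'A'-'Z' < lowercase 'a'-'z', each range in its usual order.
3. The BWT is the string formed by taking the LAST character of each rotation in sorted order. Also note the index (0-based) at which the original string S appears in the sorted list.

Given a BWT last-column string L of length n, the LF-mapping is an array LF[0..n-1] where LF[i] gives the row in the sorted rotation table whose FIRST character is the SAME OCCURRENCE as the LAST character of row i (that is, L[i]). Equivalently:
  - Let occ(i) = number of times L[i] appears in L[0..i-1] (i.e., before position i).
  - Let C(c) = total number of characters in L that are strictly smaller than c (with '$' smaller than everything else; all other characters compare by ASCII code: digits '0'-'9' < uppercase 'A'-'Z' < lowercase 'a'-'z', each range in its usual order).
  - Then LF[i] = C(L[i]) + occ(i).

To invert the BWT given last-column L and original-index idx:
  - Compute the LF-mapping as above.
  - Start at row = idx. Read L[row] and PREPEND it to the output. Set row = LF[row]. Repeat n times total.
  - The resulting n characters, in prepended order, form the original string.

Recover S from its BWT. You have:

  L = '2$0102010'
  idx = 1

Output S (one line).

Answer: 00021012$

Derivation:
LF mapping: 7 0 1 5 2 8 3 6 4
Walk LF starting at row 1, prepending L[row]:
  step 1: row=1, L[1]='$', prepend. Next row=LF[1]=0
  step 2: row=0, L[0]='2', prepend. Next row=LF[0]=7
  step 3: row=7, L[7]='1', prepend. Next row=LF[7]=6
  step 4: row=6, L[6]='0', prepend. Next row=LF[6]=3
  step 5: row=3, L[3]='1', prepend. Next row=LF[3]=5
  step 6: row=5, L[5]='2', prepend. Next row=LF[5]=8
  step 7: row=8, L[8]='0', prepend. Next row=LF[8]=4
  step 8: row=4, L[4]='0', prepend. Next row=LF[4]=2
  step 9: row=2, L[2]='0', prepend. Next row=LF[2]=1
Reversed output: 00021012$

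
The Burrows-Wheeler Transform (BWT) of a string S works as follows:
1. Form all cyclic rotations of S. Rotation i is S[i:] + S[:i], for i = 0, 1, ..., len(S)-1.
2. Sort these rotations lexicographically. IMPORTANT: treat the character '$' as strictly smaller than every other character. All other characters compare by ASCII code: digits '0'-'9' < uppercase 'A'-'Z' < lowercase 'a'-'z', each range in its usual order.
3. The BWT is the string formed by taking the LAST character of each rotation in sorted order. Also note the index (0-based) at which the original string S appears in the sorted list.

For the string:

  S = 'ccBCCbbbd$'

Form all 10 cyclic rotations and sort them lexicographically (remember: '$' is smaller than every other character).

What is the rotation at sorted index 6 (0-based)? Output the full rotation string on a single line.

Answer: bd$ccBCCbb

Derivation:
All 10 rotations (rotation i = S[i:]+S[:i]):
  rot[0] = ccBCCbbbd$
  rot[1] = cBCCbbbd$c
  rot[2] = BCCbbbd$cc
  rot[3] = CCbbbd$ccB
  rot[4] = Cbbbd$ccBC
  rot[5] = bbbd$ccBCC
  rot[6] = bbd$ccBCCb
  rot[7] = bd$ccBCCbb
  rot[8] = d$ccBCCbbb
  rot[9] = $ccBCCbbbd
Sorted (with $ < everything):
  sorted[0] = $ccBCCbbbd
  sorted[1] = BCCbbbd$cc
  sorted[2] = CCbbbd$ccB
  sorted[3] = Cbbbd$ccBC
  sorted[4] = bbbd$ccBCC
  sorted[5] = bbd$ccBCCb
  sorted[6] = bd$ccBCCbb
  sorted[7] = cBCCbbbd$c
  sorted[8] = ccBCCbbbd$
  sorted[9] = d$ccBCCbbb
sorted[6] = bd$ccBCCbb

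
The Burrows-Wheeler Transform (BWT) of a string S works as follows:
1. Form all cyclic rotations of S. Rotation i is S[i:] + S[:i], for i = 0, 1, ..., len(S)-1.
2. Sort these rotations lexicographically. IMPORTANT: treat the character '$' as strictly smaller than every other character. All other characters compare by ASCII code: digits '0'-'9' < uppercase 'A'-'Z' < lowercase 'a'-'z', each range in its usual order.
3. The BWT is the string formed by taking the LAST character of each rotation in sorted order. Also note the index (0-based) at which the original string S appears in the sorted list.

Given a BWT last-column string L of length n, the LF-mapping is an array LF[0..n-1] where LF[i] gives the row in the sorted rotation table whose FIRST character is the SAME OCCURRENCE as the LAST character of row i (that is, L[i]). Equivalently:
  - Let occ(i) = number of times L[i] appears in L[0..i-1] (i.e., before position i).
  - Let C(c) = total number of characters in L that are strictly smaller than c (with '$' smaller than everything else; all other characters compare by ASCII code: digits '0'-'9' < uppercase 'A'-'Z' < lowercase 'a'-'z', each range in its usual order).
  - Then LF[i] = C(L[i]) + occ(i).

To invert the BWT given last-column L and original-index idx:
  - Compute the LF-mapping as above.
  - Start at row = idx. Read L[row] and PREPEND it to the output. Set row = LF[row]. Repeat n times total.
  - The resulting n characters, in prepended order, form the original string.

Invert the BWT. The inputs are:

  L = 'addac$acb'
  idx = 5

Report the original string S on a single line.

LF mapping: 1 7 8 2 5 0 3 6 4
Walk LF starting at row 5, prepending L[row]:
  step 1: row=5, L[5]='$', prepend. Next row=LF[5]=0
  step 2: row=0, L[0]='a', prepend. Next row=LF[0]=1
  step 3: row=1, L[1]='d', prepend. Next row=LF[1]=7
  step 4: row=7, L[7]='c', prepend. Next row=LF[7]=6
  step 5: row=6, L[6]='a', prepend. Next row=LF[6]=3
  step 6: row=3, L[3]='a', prepend. Next row=LF[3]=2
  step 7: row=2, L[2]='d', prepend. Next row=LF[2]=8
  step 8: row=8, L[8]='b', prepend. Next row=LF[8]=4
  step 9: row=4, L[4]='c', prepend. Next row=LF[4]=5
Reversed output: cbdaacda$

Answer: cbdaacda$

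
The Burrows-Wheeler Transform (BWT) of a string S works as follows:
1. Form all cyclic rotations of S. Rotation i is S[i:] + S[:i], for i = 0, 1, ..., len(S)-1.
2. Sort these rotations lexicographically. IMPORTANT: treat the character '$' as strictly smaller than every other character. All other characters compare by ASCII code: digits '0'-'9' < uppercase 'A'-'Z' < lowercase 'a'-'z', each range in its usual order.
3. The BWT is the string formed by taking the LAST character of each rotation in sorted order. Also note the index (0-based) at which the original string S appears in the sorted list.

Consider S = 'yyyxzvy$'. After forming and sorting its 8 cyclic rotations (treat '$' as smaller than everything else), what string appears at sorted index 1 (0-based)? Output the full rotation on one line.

All 8 rotations (rotation i = S[i:]+S[:i]):
  rot[0] = yyyxzvy$
  rot[1] = yyxzvy$y
  rot[2] = yxzvy$yy
  rot[3] = xzvy$yyy
  rot[4] = zvy$yyyx
  rot[5] = vy$yyyxz
  rot[6] = y$yyyxzv
  rot[7] = $yyyxzvy
Sorted (with $ < everything):
  sorted[0] = $yyyxzvy
  sorted[1] = vy$yyyxz
  sorted[2] = xzvy$yyy
  sorted[3] = y$yyyxzv
  sorted[4] = yxzvy$yy
  sorted[5] = yyxzvy$y
  sorted[6] = yyyxzvy$
  sorted[7] = zvy$yyyx
sorted[1] = vy$yyyxz

Answer: vy$yyyxz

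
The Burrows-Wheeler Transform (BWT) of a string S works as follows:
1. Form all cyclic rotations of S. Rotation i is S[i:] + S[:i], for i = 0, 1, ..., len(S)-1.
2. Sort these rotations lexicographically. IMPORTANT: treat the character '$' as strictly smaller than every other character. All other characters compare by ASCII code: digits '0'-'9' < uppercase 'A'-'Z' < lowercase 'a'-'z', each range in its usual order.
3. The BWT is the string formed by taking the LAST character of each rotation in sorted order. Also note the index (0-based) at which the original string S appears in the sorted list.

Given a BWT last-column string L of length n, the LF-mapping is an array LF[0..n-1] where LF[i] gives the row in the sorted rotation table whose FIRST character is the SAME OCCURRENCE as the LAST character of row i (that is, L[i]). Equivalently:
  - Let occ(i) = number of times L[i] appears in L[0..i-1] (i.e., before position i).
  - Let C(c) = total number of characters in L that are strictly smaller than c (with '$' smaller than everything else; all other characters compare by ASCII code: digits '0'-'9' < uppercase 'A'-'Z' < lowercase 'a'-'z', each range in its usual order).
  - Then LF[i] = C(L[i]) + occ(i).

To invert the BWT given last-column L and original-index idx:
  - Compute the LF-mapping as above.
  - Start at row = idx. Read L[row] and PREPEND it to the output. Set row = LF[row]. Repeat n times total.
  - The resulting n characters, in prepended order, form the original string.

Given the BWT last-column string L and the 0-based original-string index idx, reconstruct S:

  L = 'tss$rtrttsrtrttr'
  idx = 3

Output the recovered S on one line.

LF mapping: 9 6 7 0 1 10 2 11 12 8 3 13 4 14 15 5
Walk LF starting at row 3, prepending L[row]:
  step 1: row=3, L[3]='$', prepend. Next row=LF[3]=0
  step 2: row=0, L[0]='t', prepend. Next row=LF[0]=9
  step 3: row=9, L[9]='s', prepend. Next row=LF[9]=8
  step 4: row=8, L[8]='t', prepend. Next row=LF[8]=12
  step 5: row=12, L[12]='r', prepend. Next row=LF[12]=4
  step 6: row=4, L[4]='r', prepend. Next row=LF[4]=1
  step 7: row=1, L[1]='s', prepend. Next row=LF[1]=6
  step 8: row=6, L[6]='r', prepend. Next row=LF[6]=2
  step 9: row=2, L[2]='s', prepend. Next row=LF[2]=7
  step 10: row=7, L[7]='t', prepend. Next row=LF[7]=11
  step 11: row=11, L[11]='t', prepend. Next row=LF[11]=13
  step 12: row=13, L[13]='t', prepend. Next row=LF[13]=14
  step 13: row=14, L[14]='t', prepend. Next row=LF[14]=15
  step 14: row=15, L[15]='r', prepend. Next row=LF[15]=5
  step 15: row=5, L[5]='t', prepend. Next row=LF[5]=10
  step 16: row=10, L[10]='r', prepend. Next row=LF[10]=3
Reversed output: rtrttttsrsrrtst$

Answer: rtrttttsrsrrtst$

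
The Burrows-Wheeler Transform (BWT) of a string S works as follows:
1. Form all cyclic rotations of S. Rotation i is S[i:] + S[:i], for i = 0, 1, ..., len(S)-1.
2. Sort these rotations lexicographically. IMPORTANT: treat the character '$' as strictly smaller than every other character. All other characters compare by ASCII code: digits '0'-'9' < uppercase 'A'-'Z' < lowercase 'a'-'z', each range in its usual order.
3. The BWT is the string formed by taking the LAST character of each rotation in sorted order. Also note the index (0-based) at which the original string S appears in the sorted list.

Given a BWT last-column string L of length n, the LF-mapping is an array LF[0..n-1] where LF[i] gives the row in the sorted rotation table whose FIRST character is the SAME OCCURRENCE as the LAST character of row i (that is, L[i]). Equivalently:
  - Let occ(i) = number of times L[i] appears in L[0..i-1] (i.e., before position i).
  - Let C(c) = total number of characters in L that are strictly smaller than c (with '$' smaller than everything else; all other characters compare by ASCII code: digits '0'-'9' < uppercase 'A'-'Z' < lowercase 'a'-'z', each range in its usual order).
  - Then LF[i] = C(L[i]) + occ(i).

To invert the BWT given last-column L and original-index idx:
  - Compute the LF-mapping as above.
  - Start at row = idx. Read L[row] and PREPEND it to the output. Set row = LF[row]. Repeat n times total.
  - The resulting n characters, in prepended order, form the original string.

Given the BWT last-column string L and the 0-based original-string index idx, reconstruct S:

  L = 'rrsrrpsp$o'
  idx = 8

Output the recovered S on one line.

LF mapping: 4 5 8 6 7 2 9 3 0 1
Walk LF starting at row 8, prepending L[row]:
  step 1: row=8, L[8]='$', prepend. Next row=LF[8]=0
  step 2: row=0, L[0]='r', prepend. Next row=LF[0]=4
  step 3: row=4, L[4]='r', prepend. Next row=LF[4]=7
  step 4: row=7, L[7]='p', prepend. Next row=LF[7]=3
  step 5: row=3, L[3]='r', prepend. Next row=LF[3]=6
  step 6: row=6, L[6]='s', prepend. Next row=LF[6]=9
  step 7: row=9, L[9]='o', prepend. Next row=LF[9]=1
  step 8: row=1, L[1]='r', prepend. Next row=LF[1]=5
  step 9: row=5, L[5]='p', prepend. Next row=LF[5]=2
  step 10: row=2, L[2]='s', prepend. Next row=LF[2]=8
Reversed output: sprosrprr$

Answer: sprosrprr$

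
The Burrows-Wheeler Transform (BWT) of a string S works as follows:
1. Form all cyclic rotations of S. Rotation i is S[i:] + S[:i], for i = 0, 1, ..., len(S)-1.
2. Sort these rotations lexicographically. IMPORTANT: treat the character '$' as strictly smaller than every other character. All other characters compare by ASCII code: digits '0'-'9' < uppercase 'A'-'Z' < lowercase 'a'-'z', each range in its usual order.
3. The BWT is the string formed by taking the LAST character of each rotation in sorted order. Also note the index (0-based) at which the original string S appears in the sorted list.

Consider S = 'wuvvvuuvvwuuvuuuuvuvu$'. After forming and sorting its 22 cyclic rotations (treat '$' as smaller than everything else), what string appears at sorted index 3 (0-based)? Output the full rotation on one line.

All 22 rotations (rotation i = S[i:]+S[:i]):
  rot[0] = wuvvvuuvvwuuvuuuuvuvu$
  rot[1] = uvvvuuvvwuuvuuuuvuvu$w
  rot[2] = vvvuuvvwuuvuuuuvuvu$wu
  rot[3] = vvuuvvwuuvuuuuvuvu$wuv
  rot[4] = vuuvvwuuvuuuuvuvu$wuvv
  rot[5] = uuvvwuuvuuuuvuvu$wuvvv
  rot[6] = uvvwuuvuuuuvuvu$wuvvvu
  rot[7] = vvwuuvuuuuvuvu$wuvvvuu
  rot[8] = vwuuvuuuuvuvu$wuvvvuuv
  rot[9] = wuuvuuuuvuvu$wuvvvuuvv
  rot[10] = uuvuuuuvuvu$wuvvvuuvvw
  rot[11] = uvuuuuvuvu$wuvvvuuvvwu
  rot[12] = vuuuuvuvu$wuvvvuuvvwuu
  rot[13] = uuuuvuvu$wuvvvuuvvwuuv
  rot[14] = uuuvuvu$wuvvvuuvvwuuvu
  rot[15] = uuvuvu$wuvvvuuvvwuuvuu
  rot[16] = uvuvu$wuvvvuuvvwuuvuuu
  rot[17] = vuvu$wuvvvuuvvwuuvuuuu
  rot[18] = uvu$wuvvvuuvvwuuvuuuuv
  rot[19] = vu$wuvvvuuvvwuuvuuuuvu
  rot[20] = u$wuvvvuuvvwuuvuuuuvuv
  rot[21] = $wuvvvuuvvwuuvuuuuvuvu
Sorted (with $ < everything):
  sorted[0] = $wuvvvuuvvwuuvuuuuvuvu
  sorted[1] = u$wuvvvuuvvwuuvuuuuvuv
  sorted[2] = uuuuvuvu$wuvvvuuvvwuuv
  sorted[3] = uuuvuvu$wuvvvuuvvwuuvu
  sorted[4] = uuvuuuuvuvu$wuvvvuuvvw
  sorted[5] = uuvuvu$wuvvvuuvvwuuvuu
  sorted[6] = uuvvwuuvuuuuvuvu$wuvvv
  sorted[7] = uvu$wuvvvuuvvwuuvuuuuv
  sorted[8] = uvuuuuvuvu$wuvvvuuvvwu
  sorted[9] = uvuvu$wuvvvuuvvwuuvuuu
  sorted[10] = uvvvuuvvwuuvuuuuvuvu$w
  sorted[11] = uvvwuuvuuuuvuvu$wuvvvu
  sorted[12] = vu$wuvvvuuvvwuuvuuuuvu
  sorted[13] = vuuuuvuvu$wuvvvuuvvwuu
  sorted[14] = vuuvvwuuvuuuuvuvu$wuvv
  sorted[15] = vuvu$wuvvvuuvvwuuvuuuu
  sorted[16] = vvuuvvwuuvuuuuvuvu$wuv
  sorted[17] = vvvuuvvwuuvuuuuvuvu$wu
  sorted[18] = vvwuuvuuuuvuvu$wuvvvuu
  sorted[19] = vwuuvuuuuvuvu$wuvvvuuv
  sorted[20] = wuuvuuuuvuvu$wuvvvuuvv
  sorted[21] = wuvvvuuvvwuuvuuuuvuvu$
sorted[3] = uuuvuvu$wuvvvuuvvwuuvu

Answer: uuuvuvu$wuvvvuuvvwuuvu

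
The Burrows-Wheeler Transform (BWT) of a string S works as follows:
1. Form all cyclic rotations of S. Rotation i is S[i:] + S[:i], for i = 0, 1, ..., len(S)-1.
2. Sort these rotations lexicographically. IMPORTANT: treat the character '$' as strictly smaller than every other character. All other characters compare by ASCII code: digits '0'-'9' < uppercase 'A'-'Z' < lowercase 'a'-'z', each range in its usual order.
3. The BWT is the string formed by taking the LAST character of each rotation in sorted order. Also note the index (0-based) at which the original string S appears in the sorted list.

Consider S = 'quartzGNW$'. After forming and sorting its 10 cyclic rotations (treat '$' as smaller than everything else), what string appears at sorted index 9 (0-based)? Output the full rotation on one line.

All 10 rotations (rotation i = S[i:]+S[:i]):
  rot[0] = quartzGNW$
  rot[1] = uartzGNW$q
  rot[2] = artzGNW$qu
  rot[3] = rtzGNW$qua
  rot[4] = tzGNW$quar
  rot[5] = zGNW$quart
  rot[6] = GNW$quartz
  rot[7] = NW$quartzG
  rot[8] = W$quartzGN
  rot[9] = $quartzGNW
Sorted (with $ < everything):
  sorted[0] = $quartzGNW
  sorted[1] = GNW$quartz
  sorted[2] = NW$quartzG
  sorted[3] = W$quartzGN
  sorted[4] = artzGNW$qu
  sorted[5] = quartzGNW$
  sorted[6] = rtzGNW$qua
  sorted[7] = tzGNW$quar
  sorted[8] = uartzGNW$q
  sorted[9] = zGNW$quart
sorted[9] = zGNW$quart

Answer: zGNW$quart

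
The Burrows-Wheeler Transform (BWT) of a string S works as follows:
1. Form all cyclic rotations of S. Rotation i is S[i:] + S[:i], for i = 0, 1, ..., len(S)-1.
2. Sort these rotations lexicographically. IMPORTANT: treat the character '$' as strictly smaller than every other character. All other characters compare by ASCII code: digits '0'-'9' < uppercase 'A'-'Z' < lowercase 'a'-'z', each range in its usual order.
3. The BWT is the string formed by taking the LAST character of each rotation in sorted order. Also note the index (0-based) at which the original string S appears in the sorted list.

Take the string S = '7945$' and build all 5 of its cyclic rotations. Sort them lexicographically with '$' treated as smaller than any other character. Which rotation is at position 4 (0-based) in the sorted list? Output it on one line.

All 5 rotations (rotation i = S[i:]+S[:i]):
  rot[0] = 7945$
  rot[1] = 945$7
  rot[2] = 45$79
  rot[3] = 5$794
  rot[4] = $7945
Sorted (with $ < everything):
  sorted[0] = $7945
  sorted[1] = 45$79
  sorted[2] = 5$794
  sorted[3] = 7945$
  sorted[4] = 945$7
sorted[4] = 945$7

Answer: 945$7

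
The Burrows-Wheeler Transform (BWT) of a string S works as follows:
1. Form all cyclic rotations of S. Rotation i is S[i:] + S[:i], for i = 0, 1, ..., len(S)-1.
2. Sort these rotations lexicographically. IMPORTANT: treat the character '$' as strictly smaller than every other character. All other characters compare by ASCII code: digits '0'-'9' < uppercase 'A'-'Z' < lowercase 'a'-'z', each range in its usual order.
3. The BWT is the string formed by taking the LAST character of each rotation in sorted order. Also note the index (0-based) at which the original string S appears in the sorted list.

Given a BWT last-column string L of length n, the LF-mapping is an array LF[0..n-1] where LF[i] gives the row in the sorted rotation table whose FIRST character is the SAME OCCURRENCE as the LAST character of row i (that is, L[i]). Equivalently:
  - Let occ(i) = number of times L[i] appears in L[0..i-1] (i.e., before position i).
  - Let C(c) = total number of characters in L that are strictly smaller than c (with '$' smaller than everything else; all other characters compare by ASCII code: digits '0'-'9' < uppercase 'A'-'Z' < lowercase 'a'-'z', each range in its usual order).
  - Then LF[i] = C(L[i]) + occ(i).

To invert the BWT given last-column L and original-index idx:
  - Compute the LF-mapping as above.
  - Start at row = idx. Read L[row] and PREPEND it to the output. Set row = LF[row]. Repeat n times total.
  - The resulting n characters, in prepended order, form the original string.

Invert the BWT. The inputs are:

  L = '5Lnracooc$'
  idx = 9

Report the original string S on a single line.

LF mapping: 1 2 6 9 3 4 7 8 5 0
Walk LF starting at row 9, prepending L[row]:
  step 1: row=9, L[9]='$', prepend. Next row=LF[9]=0
  step 2: row=0, L[0]='5', prepend. Next row=LF[0]=1
  step 3: row=1, L[1]='L', prepend. Next row=LF[1]=2
  step 4: row=2, L[2]='n', prepend. Next row=LF[2]=6
  step 5: row=6, L[6]='o', prepend. Next row=LF[6]=7
  step 6: row=7, L[7]='o', prepend. Next row=LF[7]=8
  step 7: row=8, L[8]='c', prepend. Next row=LF[8]=5
  step 8: row=5, L[5]='c', prepend. Next row=LF[5]=4
  step 9: row=4, L[4]='a', prepend. Next row=LF[4]=3
  step 10: row=3, L[3]='r', prepend. Next row=LF[3]=9
Reversed output: raccoonL5$

Answer: raccoonL5$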